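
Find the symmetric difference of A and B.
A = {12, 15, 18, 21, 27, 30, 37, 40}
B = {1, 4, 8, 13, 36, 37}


Set A = {12, 15, 18, 21, 27, 30, 37, 40}
Set B = {1, 4, 8, 13, 36, 37}
A △ B = (A \ B) ∪ (B \ A)
Elements in A but not B: {12, 15, 18, 21, 27, 30, 40}
Elements in B but not A: {1, 4, 8, 13, 36}
A △ B = {1, 4, 8, 12, 13, 15, 18, 21, 27, 30, 36, 40}

{1, 4, 8, 12, 13, 15, 18, 21, 27, 30, 36, 40}


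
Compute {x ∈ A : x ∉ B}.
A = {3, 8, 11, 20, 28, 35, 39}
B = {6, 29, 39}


Set A = {3, 8, 11, 20, 28, 35, 39}
Set B = {6, 29, 39}
Check each element of A against B:
3 ∉ B (include), 8 ∉ B (include), 11 ∉ B (include), 20 ∉ B (include), 28 ∉ B (include), 35 ∉ B (include), 39 ∈ B
Elements of A not in B: {3, 8, 11, 20, 28, 35}

{3, 8, 11, 20, 28, 35}


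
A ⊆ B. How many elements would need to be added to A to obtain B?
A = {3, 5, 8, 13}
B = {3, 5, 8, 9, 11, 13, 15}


Set A = {3, 5, 8, 13}, |A| = 4
Set B = {3, 5, 8, 9, 11, 13, 15}, |B| = 7
Since A ⊆ B: B \ A = {9, 11, 15}
|B| - |A| = 7 - 4 = 3

3


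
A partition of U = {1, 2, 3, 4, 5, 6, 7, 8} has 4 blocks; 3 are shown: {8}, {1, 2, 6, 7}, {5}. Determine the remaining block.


U = {1, 2, 3, 4, 5, 6, 7, 8}
Shown blocks: {8}, {1, 2, 6, 7}, {5}
A partition's blocks are pairwise disjoint and cover U, so the missing block = U \ (union of shown blocks).
Union of shown blocks: {1, 2, 5, 6, 7, 8}
Missing block = U \ (union) = {3, 4}

{3, 4}


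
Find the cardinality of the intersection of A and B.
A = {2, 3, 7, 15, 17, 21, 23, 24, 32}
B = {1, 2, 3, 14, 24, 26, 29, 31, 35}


Set A = {2, 3, 7, 15, 17, 21, 23, 24, 32}
Set B = {1, 2, 3, 14, 24, 26, 29, 31, 35}
A ∩ B = {2, 3, 24}
|A ∩ B| = 3

3


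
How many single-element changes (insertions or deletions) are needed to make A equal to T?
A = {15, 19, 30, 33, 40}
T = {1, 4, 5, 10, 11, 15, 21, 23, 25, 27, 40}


Set A = {15, 19, 30, 33, 40}
Set T = {1, 4, 5, 10, 11, 15, 21, 23, 25, 27, 40}
Elements to remove from A (in A, not in T): {19, 30, 33} → 3 removals
Elements to add to A (in T, not in A): {1, 4, 5, 10, 11, 21, 23, 25, 27} → 9 additions
Total edits = 3 + 9 = 12

12


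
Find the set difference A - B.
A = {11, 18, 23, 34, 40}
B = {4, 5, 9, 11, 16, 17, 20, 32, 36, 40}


Set A = {11, 18, 23, 34, 40}
Set B = {4, 5, 9, 11, 16, 17, 20, 32, 36, 40}
A \ B includes elements in A that are not in B.
Check each element of A:
11 (in B, remove), 18 (not in B, keep), 23 (not in B, keep), 34 (not in B, keep), 40 (in B, remove)
A \ B = {18, 23, 34}

{18, 23, 34}


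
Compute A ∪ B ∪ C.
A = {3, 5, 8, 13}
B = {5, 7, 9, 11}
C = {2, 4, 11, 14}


Set A = {3, 5, 8, 13}
Set B = {5, 7, 9, 11}
Set C = {2, 4, 11, 14}
First, A ∪ B = {3, 5, 7, 8, 9, 11, 13}
Then, (A ∪ B) ∪ C = {2, 3, 4, 5, 7, 8, 9, 11, 13, 14}

{2, 3, 4, 5, 7, 8, 9, 11, 13, 14}


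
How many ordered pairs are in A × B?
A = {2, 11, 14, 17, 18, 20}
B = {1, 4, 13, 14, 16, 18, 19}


Set A = {2, 11, 14, 17, 18, 20} has 6 elements.
Set B = {1, 4, 13, 14, 16, 18, 19} has 7 elements.
|A × B| = |A| × |B| = 6 × 7 = 42

42


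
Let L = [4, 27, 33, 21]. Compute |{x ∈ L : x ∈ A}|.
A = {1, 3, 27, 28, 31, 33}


Set A = {1, 3, 27, 28, 31, 33}
Candidates: [4, 27, 33, 21]
Check each candidate:
4 ∉ A, 27 ∈ A, 33 ∈ A, 21 ∉ A
Count of candidates in A: 2

2


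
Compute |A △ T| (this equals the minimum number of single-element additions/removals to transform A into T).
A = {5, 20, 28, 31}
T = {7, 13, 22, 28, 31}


Set A = {5, 20, 28, 31}
Set T = {7, 13, 22, 28, 31}
Elements to remove from A (in A, not in T): {5, 20} → 2 removals
Elements to add to A (in T, not in A): {7, 13, 22} → 3 additions
Total edits = 2 + 3 = 5

5


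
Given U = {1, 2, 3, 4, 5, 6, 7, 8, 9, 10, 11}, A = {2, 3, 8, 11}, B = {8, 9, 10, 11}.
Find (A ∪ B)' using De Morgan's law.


U = {1, 2, 3, 4, 5, 6, 7, 8, 9, 10, 11}
A = {2, 3, 8, 11}, B = {8, 9, 10, 11}
A ∪ B = {2, 3, 8, 9, 10, 11}
(A ∪ B)' = U \ (A ∪ B) = {1, 4, 5, 6, 7}
Verification via A' ∩ B': A' = {1, 4, 5, 6, 7, 9, 10}, B' = {1, 2, 3, 4, 5, 6, 7}
A' ∩ B' = {1, 4, 5, 6, 7} ✓

{1, 4, 5, 6, 7}


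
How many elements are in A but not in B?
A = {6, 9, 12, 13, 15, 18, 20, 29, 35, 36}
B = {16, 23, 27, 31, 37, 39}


Set A = {6, 9, 12, 13, 15, 18, 20, 29, 35, 36}
Set B = {16, 23, 27, 31, 37, 39}
A \ B = {6, 9, 12, 13, 15, 18, 20, 29, 35, 36}
|A \ B| = 10

10


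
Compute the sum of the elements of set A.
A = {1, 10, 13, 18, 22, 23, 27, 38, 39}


Set A = {1, 10, 13, 18, 22, 23, 27, 38, 39}
Sum = 1 + 10 + 13 + 18 + 22 + 23 + 27 + 38 + 39 = 191

191


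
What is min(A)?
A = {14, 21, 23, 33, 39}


Set A = {14, 21, 23, 33, 39}
Elements in ascending order: 14, 21, 23, 33, 39
The smallest element is 14.

14


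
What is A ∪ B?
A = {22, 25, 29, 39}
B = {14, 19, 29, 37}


Set A = {22, 25, 29, 39}
Set B = {14, 19, 29, 37}
A ∪ B includes all elements in either set.
Elements from A: {22, 25, 29, 39}
Elements from B not already included: {14, 19, 37}
A ∪ B = {14, 19, 22, 25, 29, 37, 39}

{14, 19, 22, 25, 29, 37, 39}


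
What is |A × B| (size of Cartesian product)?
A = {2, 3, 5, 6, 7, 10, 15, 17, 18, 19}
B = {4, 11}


Set A = {2, 3, 5, 6, 7, 10, 15, 17, 18, 19} has 10 elements.
Set B = {4, 11} has 2 elements.
|A × B| = |A| × |B| = 10 × 2 = 20

20


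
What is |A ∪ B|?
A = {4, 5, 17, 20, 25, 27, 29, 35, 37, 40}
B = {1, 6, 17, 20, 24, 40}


Set A = {4, 5, 17, 20, 25, 27, 29, 35, 37, 40}, |A| = 10
Set B = {1, 6, 17, 20, 24, 40}, |B| = 6
A ∩ B = {17, 20, 40}, |A ∩ B| = 3
|A ∪ B| = |A| + |B| - |A ∩ B| = 10 + 6 - 3 = 13

13


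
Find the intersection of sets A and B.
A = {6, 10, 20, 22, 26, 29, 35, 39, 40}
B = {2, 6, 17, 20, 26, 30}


Set A = {6, 10, 20, 22, 26, 29, 35, 39, 40}
Set B = {2, 6, 17, 20, 26, 30}
A ∩ B includes only elements in both sets.
Check each element of A against B:
6 ✓, 10 ✗, 20 ✓, 22 ✗, 26 ✓, 29 ✗, 35 ✗, 39 ✗, 40 ✗
A ∩ B = {6, 20, 26}

{6, 20, 26}


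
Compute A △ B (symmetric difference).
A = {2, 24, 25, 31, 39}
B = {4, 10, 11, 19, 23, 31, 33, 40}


Set A = {2, 24, 25, 31, 39}
Set B = {4, 10, 11, 19, 23, 31, 33, 40}
A △ B = (A \ B) ∪ (B \ A)
Elements in A but not B: {2, 24, 25, 39}
Elements in B but not A: {4, 10, 11, 19, 23, 33, 40}
A △ B = {2, 4, 10, 11, 19, 23, 24, 25, 33, 39, 40}

{2, 4, 10, 11, 19, 23, 24, 25, 33, 39, 40}


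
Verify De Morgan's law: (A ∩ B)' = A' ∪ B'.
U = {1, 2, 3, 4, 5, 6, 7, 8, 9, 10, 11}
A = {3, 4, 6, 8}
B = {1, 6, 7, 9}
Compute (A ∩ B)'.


U = {1, 2, 3, 4, 5, 6, 7, 8, 9, 10, 11}
A = {3, 4, 6, 8}, B = {1, 6, 7, 9}
A ∩ B = {6}
(A ∩ B)' = U \ (A ∩ B) = {1, 2, 3, 4, 5, 7, 8, 9, 10, 11}
Verification via A' ∪ B': A' = {1, 2, 5, 7, 9, 10, 11}, B' = {2, 3, 4, 5, 8, 10, 11}
A' ∪ B' = {1, 2, 3, 4, 5, 7, 8, 9, 10, 11} ✓

{1, 2, 3, 4, 5, 7, 8, 9, 10, 11}


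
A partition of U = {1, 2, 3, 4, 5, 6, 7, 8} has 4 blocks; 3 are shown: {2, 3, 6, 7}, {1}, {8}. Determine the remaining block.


U = {1, 2, 3, 4, 5, 6, 7, 8}
Shown blocks: {2, 3, 6, 7}, {1}, {8}
A partition's blocks are pairwise disjoint and cover U, so the missing block = U \ (union of shown blocks).
Union of shown blocks: {1, 2, 3, 6, 7, 8}
Missing block = U \ (union) = {4, 5}

{4, 5}


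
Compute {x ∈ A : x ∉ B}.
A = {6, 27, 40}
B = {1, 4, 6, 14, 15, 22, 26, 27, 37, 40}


Set A = {6, 27, 40}
Set B = {1, 4, 6, 14, 15, 22, 26, 27, 37, 40}
Check each element of A against B:
6 ∈ B, 27 ∈ B, 40 ∈ B
Elements of A not in B: {}

{}


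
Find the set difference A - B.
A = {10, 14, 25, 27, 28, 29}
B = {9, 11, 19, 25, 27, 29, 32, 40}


Set A = {10, 14, 25, 27, 28, 29}
Set B = {9, 11, 19, 25, 27, 29, 32, 40}
A \ B includes elements in A that are not in B.
Check each element of A:
10 (not in B, keep), 14 (not in B, keep), 25 (in B, remove), 27 (in B, remove), 28 (not in B, keep), 29 (in B, remove)
A \ B = {10, 14, 28}

{10, 14, 28}


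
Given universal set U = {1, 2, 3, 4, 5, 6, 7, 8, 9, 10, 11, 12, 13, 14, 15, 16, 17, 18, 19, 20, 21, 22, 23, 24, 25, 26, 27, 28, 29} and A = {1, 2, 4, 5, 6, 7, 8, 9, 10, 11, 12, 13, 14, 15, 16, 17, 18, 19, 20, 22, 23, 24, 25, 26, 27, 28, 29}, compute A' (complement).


Universal set U = {1, 2, 3, 4, 5, 6, 7, 8, 9, 10, 11, 12, 13, 14, 15, 16, 17, 18, 19, 20, 21, 22, 23, 24, 25, 26, 27, 28, 29}
Set A = {1, 2, 4, 5, 6, 7, 8, 9, 10, 11, 12, 13, 14, 15, 16, 17, 18, 19, 20, 22, 23, 24, 25, 26, 27, 28, 29}
A' = U \ A = elements in U but not in A
Checking each element of U:
1 (in A, exclude), 2 (in A, exclude), 3 (not in A, include), 4 (in A, exclude), 5 (in A, exclude), 6 (in A, exclude), 7 (in A, exclude), 8 (in A, exclude), 9 (in A, exclude), 10 (in A, exclude), 11 (in A, exclude), 12 (in A, exclude), 13 (in A, exclude), 14 (in A, exclude), 15 (in A, exclude), 16 (in A, exclude), 17 (in A, exclude), 18 (in A, exclude), 19 (in A, exclude), 20 (in A, exclude), 21 (not in A, include), 22 (in A, exclude), 23 (in A, exclude), 24 (in A, exclude), 25 (in A, exclude), 26 (in A, exclude), 27 (in A, exclude), 28 (in A, exclude), 29 (in A, exclude)
A' = {3, 21}

{3, 21}


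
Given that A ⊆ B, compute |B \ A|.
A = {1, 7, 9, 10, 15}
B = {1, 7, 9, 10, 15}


Set A = {1, 7, 9, 10, 15}, |A| = 5
Set B = {1, 7, 9, 10, 15}, |B| = 5
Since A ⊆ B: B \ A = {}
|B| - |A| = 5 - 5 = 0

0


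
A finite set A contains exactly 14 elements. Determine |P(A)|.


The set has 14 elements.
The power set contains all possible subsets.
|P(A)| = 2^|A| = 2^14 = 16384

16384


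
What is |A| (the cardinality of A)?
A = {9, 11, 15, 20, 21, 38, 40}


Set A = {9, 11, 15, 20, 21, 38, 40}
Listing elements: 9, 11, 15, 20, 21, 38, 40
Counting: 7 elements
|A| = 7

7


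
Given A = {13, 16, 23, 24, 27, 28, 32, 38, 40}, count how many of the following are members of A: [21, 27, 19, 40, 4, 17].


Set A = {13, 16, 23, 24, 27, 28, 32, 38, 40}
Candidates: [21, 27, 19, 40, 4, 17]
Check each candidate:
21 ∉ A, 27 ∈ A, 19 ∉ A, 40 ∈ A, 4 ∉ A, 17 ∉ A
Count of candidates in A: 2

2


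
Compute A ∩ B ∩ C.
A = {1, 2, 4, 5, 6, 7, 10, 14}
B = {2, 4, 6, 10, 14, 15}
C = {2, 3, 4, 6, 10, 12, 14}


Set A = {1, 2, 4, 5, 6, 7, 10, 14}
Set B = {2, 4, 6, 10, 14, 15}
Set C = {2, 3, 4, 6, 10, 12, 14}
First, A ∩ B = {2, 4, 6, 10, 14}
Then, (A ∩ B) ∩ C = {2, 4, 6, 10, 14}

{2, 4, 6, 10, 14}


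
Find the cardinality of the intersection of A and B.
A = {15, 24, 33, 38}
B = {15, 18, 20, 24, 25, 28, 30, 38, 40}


Set A = {15, 24, 33, 38}
Set B = {15, 18, 20, 24, 25, 28, 30, 38, 40}
A ∩ B = {15, 24, 38}
|A ∩ B| = 3

3


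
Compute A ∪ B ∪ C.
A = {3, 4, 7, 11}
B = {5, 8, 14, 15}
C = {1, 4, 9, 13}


Set A = {3, 4, 7, 11}
Set B = {5, 8, 14, 15}
Set C = {1, 4, 9, 13}
First, A ∪ B = {3, 4, 5, 7, 8, 11, 14, 15}
Then, (A ∪ B) ∪ C = {1, 3, 4, 5, 7, 8, 9, 11, 13, 14, 15}

{1, 3, 4, 5, 7, 8, 9, 11, 13, 14, 15}


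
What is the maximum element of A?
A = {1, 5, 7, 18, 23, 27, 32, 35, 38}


Set A = {1, 5, 7, 18, 23, 27, 32, 35, 38}
Elements in ascending order: 1, 5, 7, 18, 23, 27, 32, 35, 38
The largest element is 38.

38


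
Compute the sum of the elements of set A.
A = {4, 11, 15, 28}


Set A = {4, 11, 15, 28}
Sum = 4 + 11 + 15 + 28 = 58

58


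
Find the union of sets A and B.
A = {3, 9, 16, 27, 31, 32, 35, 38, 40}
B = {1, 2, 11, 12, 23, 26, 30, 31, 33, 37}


Set A = {3, 9, 16, 27, 31, 32, 35, 38, 40}
Set B = {1, 2, 11, 12, 23, 26, 30, 31, 33, 37}
A ∪ B includes all elements in either set.
Elements from A: {3, 9, 16, 27, 31, 32, 35, 38, 40}
Elements from B not already included: {1, 2, 11, 12, 23, 26, 30, 33, 37}
A ∪ B = {1, 2, 3, 9, 11, 12, 16, 23, 26, 27, 30, 31, 32, 33, 35, 37, 38, 40}

{1, 2, 3, 9, 11, 12, 16, 23, 26, 27, 30, 31, 32, 33, 35, 37, 38, 40}


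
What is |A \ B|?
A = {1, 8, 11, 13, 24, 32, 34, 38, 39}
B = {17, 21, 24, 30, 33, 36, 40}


Set A = {1, 8, 11, 13, 24, 32, 34, 38, 39}
Set B = {17, 21, 24, 30, 33, 36, 40}
A \ B = {1, 8, 11, 13, 32, 34, 38, 39}
|A \ B| = 8

8


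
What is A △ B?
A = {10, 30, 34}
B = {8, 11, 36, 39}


Set A = {10, 30, 34}
Set B = {8, 11, 36, 39}
A △ B = (A \ B) ∪ (B \ A)
Elements in A but not B: {10, 30, 34}
Elements in B but not A: {8, 11, 36, 39}
A △ B = {8, 10, 11, 30, 34, 36, 39}

{8, 10, 11, 30, 34, 36, 39}


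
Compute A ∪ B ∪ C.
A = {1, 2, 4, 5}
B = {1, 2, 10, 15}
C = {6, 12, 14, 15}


Set A = {1, 2, 4, 5}
Set B = {1, 2, 10, 15}
Set C = {6, 12, 14, 15}
First, A ∪ B = {1, 2, 4, 5, 10, 15}
Then, (A ∪ B) ∪ C = {1, 2, 4, 5, 6, 10, 12, 14, 15}

{1, 2, 4, 5, 6, 10, 12, 14, 15}


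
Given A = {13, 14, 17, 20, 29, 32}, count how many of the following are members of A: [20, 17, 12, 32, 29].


Set A = {13, 14, 17, 20, 29, 32}
Candidates: [20, 17, 12, 32, 29]
Check each candidate:
20 ∈ A, 17 ∈ A, 12 ∉ A, 32 ∈ A, 29 ∈ A
Count of candidates in A: 4

4


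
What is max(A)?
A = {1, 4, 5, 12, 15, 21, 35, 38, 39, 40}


Set A = {1, 4, 5, 12, 15, 21, 35, 38, 39, 40}
Elements in ascending order: 1, 4, 5, 12, 15, 21, 35, 38, 39, 40
The largest element is 40.

40


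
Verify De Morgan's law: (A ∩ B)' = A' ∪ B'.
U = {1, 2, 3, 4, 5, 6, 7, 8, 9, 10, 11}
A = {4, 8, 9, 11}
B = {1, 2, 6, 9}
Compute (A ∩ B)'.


U = {1, 2, 3, 4, 5, 6, 7, 8, 9, 10, 11}
A = {4, 8, 9, 11}, B = {1, 2, 6, 9}
A ∩ B = {9}
(A ∩ B)' = U \ (A ∩ B) = {1, 2, 3, 4, 5, 6, 7, 8, 10, 11}
Verification via A' ∪ B': A' = {1, 2, 3, 5, 6, 7, 10}, B' = {3, 4, 5, 7, 8, 10, 11}
A' ∪ B' = {1, 2, 3, 4, 5, 6, 7, 8, 10, 11} ✓

{1, 2, 3, 4, 5, 6, 7, 8, 10, 11}


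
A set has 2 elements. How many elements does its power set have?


The set has 2 elements.
The power set contains all possible subsets.
|P(A)| = 2^|A| = 2^2 = 4

4


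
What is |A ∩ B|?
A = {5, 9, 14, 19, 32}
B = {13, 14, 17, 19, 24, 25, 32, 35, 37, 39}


Set A = {5, 9, 14, 19, 32}
Set B = {13, 14, 17, 19, 24, 25, 32, 35, 37, 39}
A ∩ B = {14, 19, 32}
|A ∩ B| = 3

3


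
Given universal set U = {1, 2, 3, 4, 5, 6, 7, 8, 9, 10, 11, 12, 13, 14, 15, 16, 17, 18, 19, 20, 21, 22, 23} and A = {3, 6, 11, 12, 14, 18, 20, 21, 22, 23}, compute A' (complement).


Universal set U = {1, 2, 3, 4, 5, 6, 7, 8, 9, 10, 11, 12, 13, 14, 15, 16, 17, 18, 19, 20, 21, 22, 23}
Set A = {3, 6, 11, 12, 14, 18, 20, 21, 22, 23}
A' = U \ A = elements in U but not in A
Checking each element of U:
1 (not in A, include), 2 (not in A, include), 3 (in A, exclude), 4 (not in A, include), 5 (not in A, include), 6 (in A, exclude), 7 (not in A, include), 8 (not in A, include), 9 (not in A, include), 10 (not in A, include), 11 (in A, exclude), 12 (in A, exclude), 13 (not in A, include), 14 (in A, exclude), 15 (not in A, include), 16 (not in A, include), 17 (not in A, include), 18 (in A, exclude), 19 (not in A, include), 20 (in A, exclude), 21 (in A, exclude), 22 (in A, exclude), 23 (in A, exclude)
A' = {1, 2, 4, 5, 7, 8, 9, 10, 13, 15, 16, 17, 19}

{1, 2, 4, 5, 7, 8, 9, 10, 13, 15, 16, 17, 19}


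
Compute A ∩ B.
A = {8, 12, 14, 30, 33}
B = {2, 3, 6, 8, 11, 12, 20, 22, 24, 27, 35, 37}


Set A = {8, 12, 14, 30, 33}
Set B = {2, 3, 6, 8, 11, 12, 20, 22, 24, 27, 35, 37}
A ∩ B includes only elements in both sets.
Check each element of A against B:
8 ✓, 12 ✓, 14 ✗, 30 ✗, 33 ✗
A ∩ B = {8, 12}

{8, 12}


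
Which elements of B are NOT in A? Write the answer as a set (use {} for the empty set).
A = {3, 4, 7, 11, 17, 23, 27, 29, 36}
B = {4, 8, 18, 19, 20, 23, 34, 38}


Set A = {3, 4, 7, 11, 17, 23, 27, 29, 36}
Set B = {4, 8, 18, 19, 20, 23, 34, 38}
Check each element of B against A:
4 ∈ A, 8 ∉ A (include), 18 ∉ A (include), 19 ∉ A (include), 20 ∉ A (include), 23 ∈ A, 34 ∉ A (include), 38 ∉ A (include)
Elements of B not in A: {8, 18, 19, 20, 34, 38}

{8, 18, 19, 20, 34, 38}


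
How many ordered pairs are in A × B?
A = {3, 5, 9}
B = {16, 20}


Set A = {3, 5, 9} has 3 elements.
Set B = {16, 20} has 2 elements.
|A × B| = |A| × |B| = 3 × 2 = 6

6


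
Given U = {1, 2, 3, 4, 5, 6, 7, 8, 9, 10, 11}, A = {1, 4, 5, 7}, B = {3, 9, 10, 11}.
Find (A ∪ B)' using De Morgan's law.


U = {1, 2, 3, 4, 5, 6, 7, 8, 9, 10, 11}
A = {1, 4, 5, 7}, B = {3, 9, 10, 11}
A ∪ B = {1, 3, 4, 5, 7, 9, 10, 11}
(A ∪ B)' = U \ (A ∪ B) = {2, 6, 8}
Verification via A' ∩ B': A' = {2, 3, 6, 8, 9, 10, 11}, B' = {1, 2, 4, 5, 6, 7, 8}
A' ∩ B' = {2, 6, 8} ✓

{2, 6, 8}


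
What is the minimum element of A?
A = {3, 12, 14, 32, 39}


Set A = {3, 12, 14, 32, 39}
Elements in ascending order: 3, 12, 14, 32, 39
The smallest element is 3.

3


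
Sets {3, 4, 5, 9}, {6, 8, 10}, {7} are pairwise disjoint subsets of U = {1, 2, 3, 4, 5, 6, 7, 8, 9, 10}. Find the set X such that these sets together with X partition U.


U = {1, 2, 3, 4, 5, 6, 7, 8, 9, 10}
Shown blocks: {3, 4, 5, 9}, {6, 8, 10}, {7}
A partition's blocks are pairwise disjoint and cover U, so the missing block = U \ (union of shown blocks).
Union of shown blocks: {3, 4, 5, 6, 7, 8, 9, 10}
Missing block = U \ (union) = {1, 2}

{1, 2}


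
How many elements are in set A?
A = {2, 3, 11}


Set A = {2, 3, 11}
Listing elements: 2, 3, 11
Counting: 3 elements
|A| = 3

3


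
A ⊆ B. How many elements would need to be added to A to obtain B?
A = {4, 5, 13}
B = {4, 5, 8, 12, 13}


Set A = {4, 5, 13}, |A| = 3
Set B = {4, 5, 8, 12, 13}, |B| = 5
Since A ⊆ B: B \ A = {8, 12}
|B| - |A| = 5 - 3 = 2

2


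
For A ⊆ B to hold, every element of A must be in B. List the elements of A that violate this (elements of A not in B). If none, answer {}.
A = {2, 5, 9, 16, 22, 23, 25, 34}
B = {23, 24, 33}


Set A = {2, 5, 9, 16, 22, 23, 25, 34}
Set B = {23, 24, 33}
Check each element of A against B:
2 ∉ B (include), 5 ∉ B (include), 9 ∉ B (include), 16 ∉ B (include), 22 ∉ B (include), 23 ∈ B, 25 ∉ B (include), 34 ∉ B (include)
Elements of A not in B: {2, 5, 9, 16, 22, 25, 34}

{2, 5, 9, 16, 22, 25, 34}


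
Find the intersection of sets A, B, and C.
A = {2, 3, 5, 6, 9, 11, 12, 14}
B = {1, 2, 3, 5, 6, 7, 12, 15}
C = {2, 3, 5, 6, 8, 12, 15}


Set A = {2, 3, 5, 6, 9, 11, 12, 14}
Set B = {1, 2, 3, 5, 6, 7, 12, 15}
Set C = {2, 3, 5, 6, 8, 12, 15}
First, A ∩ B = {2, 3, 5, 6, 12}
Then, (A ∩ B) ∩ C = {2, 3, 5, 6, 12}

{2, 3, 5, 6, 12}


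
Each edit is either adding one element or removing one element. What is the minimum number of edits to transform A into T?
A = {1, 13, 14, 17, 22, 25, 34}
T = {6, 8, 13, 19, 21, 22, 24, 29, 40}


Set A = {1, 13, 14, 17, 22, 25, 34}
Set T = {6, 8, 13, 19, 21, 22, 24, 29, 40}
Elements to remove from A (in A, not in T): {1, 14, 17, 25, 34} → 5 removals
Elements to add to A (in T, not in A): {6, 8, 19, 21, 24, 29, 40} → 7 additions
Total edits = 5 + 7 = 12

12


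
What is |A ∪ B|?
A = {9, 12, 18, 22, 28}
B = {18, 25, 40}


Set A = {9, 12, 18, 22, 28}, |A| = 5
Set B = {18, 25, 40}, |B| = 3
A ∩ B = {18}, |A ∩ B| = 1
|A ∪ B| = |A| + |B| - |A ∩ B| = 5 + 3 - 1 = 7

7


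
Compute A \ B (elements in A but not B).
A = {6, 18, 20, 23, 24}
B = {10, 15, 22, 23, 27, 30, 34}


Set A = {6, 18, 20, 23, 24}
Set B = {10, 15, 22, 23, 27, 30, 34}
A \ B includes elements in A that are not in B.
Check each element of A:
6 (not in B, keep), 18 (not in B, keep), 20 (not in B, keep), 23 (in B, remove), 24 (not in B, keep)
A \ B = {6, 18, 20, 24}

{6, 18, 20, 24}


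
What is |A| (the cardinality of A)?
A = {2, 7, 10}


Set A = {2, 7, 10}
Listing elements: 2, 7, 10
Counting: 3 elements
|A| = 3

3


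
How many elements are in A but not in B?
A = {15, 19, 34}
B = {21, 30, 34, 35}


Set A = {15, 19, 34}
Set B = {21, 30, 34, 35}
A \ B = {15, 19}
|A \ B| = 2

2


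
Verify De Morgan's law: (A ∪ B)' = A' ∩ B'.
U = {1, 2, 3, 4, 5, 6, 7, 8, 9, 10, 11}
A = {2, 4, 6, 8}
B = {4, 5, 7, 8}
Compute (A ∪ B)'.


U = {1, 2, 3, 4, 5, 6, 7, 8, 9, 10, 11}
A = {2, 4, 6, 8}, B = {4, 5, 7, 8}
A ∪ B = {2, 4, 5, 6, 7, 8}
(A ∪ B)' = U \ (A ∪ B) = {1, 3, 9, 10, 11}
Verification via A' ∩ B': A' = {1, 3, 5, 7, 9, 10, 11}, B' = {1, 2, 3, 6, 9, 10, 11}
A' ∩ B' = {1, 3, 9, 10, 11} ✓

{1, 3, 9, 10, 11}


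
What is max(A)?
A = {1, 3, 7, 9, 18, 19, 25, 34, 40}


Set A = {1, 3, 7, 9, 18, 19, 25, 34, 40}
Elements in ascending order: 1, 3, 7, 9, 18, 19, 25, 34, 40
The largest element is 40.

40


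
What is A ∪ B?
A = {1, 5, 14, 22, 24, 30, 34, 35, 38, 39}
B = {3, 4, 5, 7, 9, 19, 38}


Set A = {1, 5, 14, 22, 24, 30, 34, 35, 38, 39}
Set B = {3, 4, 5, 7, 9, 19, 38}
A ∪ B includes all elements in either set.
Elements from A: {1, 5, 14, 22, 24, 30, 34, 35, 38, 39}
Elements from B not already included: {3, 4, 7, 9, 19}
A ∪ B = {1, 3, 4, 5, 7, 9, 14, 19, 22, 24, 30, 34, 35, 38, 39}

{1, 3, 4, 5, 7, 9, 14, 19, 22, 24, 30, 34, 35, 38, 39}


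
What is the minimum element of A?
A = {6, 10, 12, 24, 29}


Set A = {6, 10, 12, 24, 29}
Elements in ascending order: 6, 10, 12, 24, 29
The smallest element is 6.

6


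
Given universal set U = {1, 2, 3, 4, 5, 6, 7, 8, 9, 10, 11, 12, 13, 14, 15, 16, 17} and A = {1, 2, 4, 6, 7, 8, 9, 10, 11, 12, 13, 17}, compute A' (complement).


Universal set U = {1, 2, 3, 4, 5, 6, 7, 8, 9, 10, 11, 12, 13, 14, 15, 16, 17}
Set A = {1, 2, 4, 6, 7, 8, 9, 10, 11, 12, 13, 17}
A' = U \ A = elements in U but not in A
Checking each element of U:
1 (in A, exclude), 2 (in A, exclude), 3 (not in A, include), 4 (in A, exclude), 5 (not in A, include), 6 (in A, exclude), 7 (in A, exclude), 8 (in A, exclude), 9 (in A, exclude), 10 (in A, exclude), 11 (in A, exclude), 12 (in A, exclude), 13 (in A, exclude), 14 (not in A, include), 15 (not in A, include), 16 (not in A, include), 17 (in A, exclude)
A' = {3, 5, 14, 15, 16}

{3, 5, 14, 15, 16}


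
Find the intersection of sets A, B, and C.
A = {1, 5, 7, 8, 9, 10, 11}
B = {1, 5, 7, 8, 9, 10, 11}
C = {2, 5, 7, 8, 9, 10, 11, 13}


Set A = {1, 5, 7, 8, 9, 10, 11}
Set B = {1, 5, 7, 8, 9, 10, 11}
Set C = {2, 5, 7, 8, 9, 10, 11, 13}
First, A ∩ B = {1, 5, 7, 8, 9, 10, 11}
Then, (A ∩ B) ∩ C = {5, 7, 8, 9, 10, 11}

{5, 7, 8, 9, 10, 11}


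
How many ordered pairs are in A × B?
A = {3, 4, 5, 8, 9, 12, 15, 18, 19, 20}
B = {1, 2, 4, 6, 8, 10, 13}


Set A = {3, 4, 5, 8, 9, 12, 15, 18, 19, 20} has 10 elements.
Set B = {1, 2, 4, 6, 8, 10, 13} has 7 elements.
|A × B| = |A| × |B| = 10 × 7 = 70

70


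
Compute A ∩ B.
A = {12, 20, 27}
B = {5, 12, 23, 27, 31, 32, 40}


Set A = {12, 20, 27}
Set B = {5, 12, 23, 27, 31, 32, 40}
A ∩ B includes only elements in both sets.
Check each element of A against B:
12 ✓, 20 ✗, 27 ✓
A ∩ B = {12, 27}

{12, 27}


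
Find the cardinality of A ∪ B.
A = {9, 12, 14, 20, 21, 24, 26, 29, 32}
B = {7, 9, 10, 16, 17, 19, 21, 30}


Set A = {9, 12, 14, 20, 21, 24, 26, 29, 32}, |A| = 9
Set B = {7, 9, 10, 16, 17, 19, 21, 30}, |B| = 8
A ∩ B = {9, 21}, |A ∩ B| = 2
|A ∪ B| = |A| + |B| - |A ∩ B| = 9 + 8 - 2 = 15

15


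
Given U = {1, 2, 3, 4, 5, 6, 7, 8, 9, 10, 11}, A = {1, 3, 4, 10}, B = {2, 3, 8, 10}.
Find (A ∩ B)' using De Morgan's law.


U = {1, 2, 3, 4, 5, 6, 7, 8, 9, 10, 11}
A = {1, 3, 4, 10}, B = {2, 3, 8, 10}
A ∩ B = {3, 10}
(A ∩ B)' = U \ (A ∩ B) = {1, 2, 4, 5, 6, 7, 8, 9, 11}
Verification via A' ∪ B': A' = {2, 5, 6, 7, 8, 9, 11}, B' = {1, 4, 5, 6, 7, 9, 11}
A' ∪ B' = {1, 2, 4, 5, 6, 7, 8, 9, 11} ✓

{1, 2, 4, 5, 6, 7, 8, 9, 11}


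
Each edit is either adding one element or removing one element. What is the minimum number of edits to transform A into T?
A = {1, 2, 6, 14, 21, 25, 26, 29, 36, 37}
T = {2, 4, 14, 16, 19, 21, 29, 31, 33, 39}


Set A = {1, 2, 6, 14, 21, 25, 26, 29, 36, 37}
Set T = {2, 4, 14, 16, 19, 21, 29, 31, 33, 39}
Elements to remove from A (in A, not in T): {1, 6, 25, 26, 36, 37} → 6 removals
Elements to add to A (in T, not in A): {4, 16, 19, 31, 33, 39} → 6 additions
Total edits = 6 + 6 = 12

12


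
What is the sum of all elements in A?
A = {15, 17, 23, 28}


Set A = {15, 17, 23, 28}
Sum = 15 + 17 + 23 + 28 = 83

83


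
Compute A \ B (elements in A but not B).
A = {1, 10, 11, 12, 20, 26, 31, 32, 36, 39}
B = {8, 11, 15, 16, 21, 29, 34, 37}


Set A = {1, 10, 11, 12, 20, 26, 31, 32, 36, 39}
Set B = {8, 11, 15, 16, 21, 29, 34, 37}
A \ B includes elements in A that are not in B.
Check each element of A:
1 (not in B, keep), 10 (not in B, keep), 11 (in B, remove), 12 (not in B, keep), 20 (not in B, keep), 26 (not in B, keep), 31 (not in B, keep), 32 (not in B, keep), 36 (not in B, keep), 39 (not in B, keep)
A \ B = {1, 10, 12, 20, 26, 31, 32, 36, 39}

{1, 10, 12, 20, 26, 31, 32, 36, 39}


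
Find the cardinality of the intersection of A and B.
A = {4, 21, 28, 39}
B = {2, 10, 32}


Set A = {4, 21, 28, 39}
Set B = {2, 10, 32}
A ∩ B = {}
|A ∩ B| = 0

0


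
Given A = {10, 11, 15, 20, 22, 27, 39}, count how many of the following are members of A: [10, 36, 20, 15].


Set A = {10, 11, 15, 20, 22, 27, 39}
Candidates: [10, 36, 20, 15]
Check each candidate:
10 ∈ A, 36 ∉ A, 20 ∈ A, 15 ∈ A
Count of candidates in A: 3

3


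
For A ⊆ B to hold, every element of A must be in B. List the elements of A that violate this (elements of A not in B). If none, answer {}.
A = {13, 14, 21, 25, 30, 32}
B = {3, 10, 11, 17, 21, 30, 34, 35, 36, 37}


Set A = {13, 14, 21, 25, 30, 32}
Set B = {3, 10, 11, 17, 21, 30, 34, 35, 36, 37}
Check each element of A against B:
13 ∉ B (include), 14 ∉ B (include), 21 ∈ B, 25 ∉ B (include), 30 ∈ B, 32 ∉ B (include)
Elements of A not in B: {13, 14, 25, 32}

{13, 14, 25, 32}


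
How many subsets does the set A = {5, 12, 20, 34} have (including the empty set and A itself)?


Set A = {5, 12, 20, 34}
|A| = 4
The power set P(A) contains all subsets of A.
|P(A)| = 2^|A| = 2^4 = 16

16


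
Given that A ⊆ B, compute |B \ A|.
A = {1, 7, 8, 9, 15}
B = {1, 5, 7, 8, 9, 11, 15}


Set A = {1, 7, 8, 9, 15}, |A| = 5
Set B = {1, 5, 7, 8, 9, 11, 15}, |B| = 7
Since A ⊆ B: B \ A = {5, 11}
|B| - |A| = 7 - 5 = 2

2


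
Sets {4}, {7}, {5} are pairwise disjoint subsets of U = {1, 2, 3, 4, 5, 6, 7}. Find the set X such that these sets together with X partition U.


U = {1, 2, 3, 4, 5, 6, 7}
Shown blocks: {4}, {7}, {5}
A partition's blocks are pairwise disjoint and cover U, so the missing block = U \ (union of shown blocks).
Union of shown blocks: {4, 5, 7}
Missing block = U \ (union) = {1, 2, 3, 6}

{1, 2, 3, 6}


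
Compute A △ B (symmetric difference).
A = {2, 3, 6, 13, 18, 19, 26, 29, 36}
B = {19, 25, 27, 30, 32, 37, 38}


Set A = {2, 3, 6, 13, 18, 19, 26, 29, 36}
Set B = {19, 25, 27, 30, 32, 37, 38}
A △ B = (A \ B) ∪ (B \ A)
Elements in A but not B: {2, 3, 6, 13, 18, 26, 29, 36}
Elements in B but not A: {25, 27, 30, 32, 37, 38}
A △ B = {2, 3, 6, 13, 18, 25, 26, 27, 29, 30, 32, 36, 37, 38}

{2, 3, 6, 13, 18, 25, 26, 27, 29, 30, 32, 36, 37, 38}


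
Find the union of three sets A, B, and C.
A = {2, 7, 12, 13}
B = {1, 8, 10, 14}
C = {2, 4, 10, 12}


Set A = {2, 7, 12, 13}
Set B = {1, 8, 10, 14}
Set C = {2, 4, 10, 12}
First, A ∪ B = {1, 2, 7, 8, 10, 12, 13, 14}
Then, (A ∪ B) ∪ C = {1, 2, 4, 7, 8, 10, 12, 13, 14}

{1, 2, 4, 7, 8, 10, 12, 13, 14}


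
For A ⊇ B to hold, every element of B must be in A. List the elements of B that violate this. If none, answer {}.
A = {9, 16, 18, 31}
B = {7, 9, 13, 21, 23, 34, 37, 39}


Set A = {9, 16, 18, 31}
Set B = {7, 9, 13, 21, 23, 34, 37, 39}
Check each element of B against A:
7 ∉ A (include), 9 ∈ A, 13 ∉ A (include), 21 ∉ A (include), 23 ∉ A (include), 34 ∉ A (include), 37 ∉ A (include), 39 ∉ A (include)
Elements of B not in A: {7, 13, 21, 23, 34, 37, 39}

{7, 13, 21, 23, 34, 37, 39}


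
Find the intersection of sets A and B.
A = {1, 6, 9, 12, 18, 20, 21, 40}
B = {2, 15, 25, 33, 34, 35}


Set A = {1, 6, 9, 12, 18, 20, 21, 40}
Set B = {2, 15, 25, 33, 34, 35}
A ∩ B includes only elements in both sets.
Check each element of A against B:
1 ✗, 6 ✗, 9 ✗, 12 ✗, 18 ✗, 20 ✗, 21 ✗, 40 ✗
A ∩ B = {}

{}


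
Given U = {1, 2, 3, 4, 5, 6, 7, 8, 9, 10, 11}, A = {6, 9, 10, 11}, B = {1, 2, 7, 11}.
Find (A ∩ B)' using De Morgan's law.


U = {1, 2, 3, 4, 5, 6, 7, 8, 9, 10, 11}
A = {6, 9, 10, 11}, B = {1, 2, 7, 11}
A ∩ B = {11}
(A ∩ B)' = U \ (A ∩ B) = {1, 2, 3, 4, 5, 6, 7, 8, 9, 10}
Verification via A' ∪ B': A' = {1, 2, 3, 4, 5, 7, 8}, B' = {3, 4, 5, 6, 8, 9, 10}
A' ∪ B' = {1, 2, 3, 4, 5, 6, 7, 8, 9, 10} ✓

{1, 2, 3, 4, 5, 6, 7, 8, 9, 10}


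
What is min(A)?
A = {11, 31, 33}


Set A = {11, 31, 33}
Elements in ascending order: 11, 31, 33
The smallest element is 11.

11


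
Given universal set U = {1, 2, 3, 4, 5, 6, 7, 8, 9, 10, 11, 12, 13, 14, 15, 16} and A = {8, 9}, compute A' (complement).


Universal set U = {1, 2, 3, 4, 5, 6, 7, 8, 9, 10, 11, 12, 13, 14, 15, 16}
Set A = {8, 9}
A' = U \ A = elements in U but not in A
Checking each element of U:
1 (not in A, include), 2 (not in A, include), 3 (not in A, include), 4 (not in A, include), 5 (not in A, include), 6 (not in A, include), 7 (not in A, include), 8 (in A, exclude), 9 (in A, exclude), 10 (not in A, include), 11 (not in A, include), 12 (not in A, include), 13 (not in A, include), 14 (not in A, include), 15 (not in A, include), 16 (not in A, include)
A' = {1, 2, 3, 4, 5, 6, 7, 10, 11, 12, 13, 14, 15, 16}

{1, 2, 3, 4, 5, 6, 7, 10, 11, 12, 13, 14, 15, 16}


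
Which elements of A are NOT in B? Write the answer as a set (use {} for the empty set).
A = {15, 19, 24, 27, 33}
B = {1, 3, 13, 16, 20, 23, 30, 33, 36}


Set A = {15, 19, 24, 27, 33}
Set B = {1, 3, 13, 16, 20, 23, 30, 33, 36}
Check each element of A against B:
15 ∉ B (include), 19 ∉ B (include), 24 ∉ B (include), 27 ∉ B (include), 33 ∈ B
Elements of A not in B: {15, 19, 24, 27}

{15, 19, 24, 27}


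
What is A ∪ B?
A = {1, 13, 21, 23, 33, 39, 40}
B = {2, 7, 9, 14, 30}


Set A = {1, 13, 21, 23, 33, 39, 40}
Set B = {2, 7, 9, 14, 30}
A ∪ B includes all elements in either set.
Elements from A: {1, 13, 21, 23, 33, 39, 40}
Elements from B not already included: {2, 7, 9, 14, 30}
A ∪ B = {1, 2, 7, 9, 13, 14, 21, 23, 30, 33, 39, 40}

{1, 2, 7, 9, 13, 14, 21, 23, 30, 33, 39, 40}


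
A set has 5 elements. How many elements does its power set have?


The set has 5 elements.
The power set contains all possible subsets.
|P(A)| = 2^|A| = 2^5 = 32

32


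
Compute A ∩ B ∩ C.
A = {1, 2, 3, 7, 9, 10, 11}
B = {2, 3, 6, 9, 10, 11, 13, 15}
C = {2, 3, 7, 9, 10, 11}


Set A = {1, 2, 3, 7, 9, 10, 11}
Set B = {2, 3, 6, 9, 10, 11, 13, 15}
Set C = {2, 3, 7, 9, 10, 11}
First, A ∩ B = {2, 3, 9, 10, 11}
Then, (A ∩ B) ∩ C = {2, 3, 9, 10, 11}

{2, 3, 9, 10, 11}


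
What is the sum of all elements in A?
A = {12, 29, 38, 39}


Set A = {12, 29, 38, 39}
Sum = 12 + 29 + 38 + 39 = 118

118


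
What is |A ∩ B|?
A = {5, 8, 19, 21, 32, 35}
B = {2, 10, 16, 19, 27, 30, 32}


Set A = {5, 8, 19, 21, 32, 35}
Set B = {2, 10, 16, 19, 27, 30, 32}
A ∩ B = {19, 32}
|A ∩ B| = 2

2


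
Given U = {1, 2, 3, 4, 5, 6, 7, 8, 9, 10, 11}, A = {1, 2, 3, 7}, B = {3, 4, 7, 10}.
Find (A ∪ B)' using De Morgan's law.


U = {1, 2, 3, 4, 5, 6, 7, 8, 9, 10, 11}
A = {1, 2, 3, 7}, B = {3, 4, 7, 10}
A ∪ B = {1, 2, 3, 4, 7, 10}
(A ∪ B)' = U \ (A ∪ B) = {5, 6, 8, 9, 11}
Verification via A' ∩ B': A' = {4, 5, 6, 8, 9, 10, 11}, B' = {1, 2, 5, 6, 8, 9, 11}
A' ∩ B' = {5, 6, 8, 9, 11} ✓

{5, 6, 8, 9, 11}


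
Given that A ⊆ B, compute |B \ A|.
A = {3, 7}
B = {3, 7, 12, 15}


Set A = {3, 7}, |A| = 2
Set B = {3, 7, 12, 15}, |B| = 4
Since A ⊆ B: B \ A = {12, 15}
|B| - |A| = 4 - 2 = 2

2


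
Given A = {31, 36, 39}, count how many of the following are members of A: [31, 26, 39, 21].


Set A = {31, 36, 39}
Candidates: [31, 26, 39, 21]
Check each candidate:
31 ∈ A, 26 ∉ A, 39 ∈ A, 21 ∉ A
Count of candidates in A: 2

2


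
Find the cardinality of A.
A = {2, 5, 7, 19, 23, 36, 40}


Set A = {2, 5, 7, 19, 23, 36, 40}
Listing elements: 2, 5, 7, 19, 23, 36, 40
Counting: 7 elements
|A| = 7

7


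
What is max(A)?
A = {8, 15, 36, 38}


Set A = {8, 15, 36, 38}
Elements in ascending order: 8, 15, 36, 38
The largest element is 38.

38


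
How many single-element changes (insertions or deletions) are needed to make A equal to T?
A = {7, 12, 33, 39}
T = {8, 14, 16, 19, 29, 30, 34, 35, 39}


Set A = {7, 12, 33, 39}
Set T = {8, 14, 16, 19, 29, 30, 34, 35, 39}
Elements to remove from A (in A, not in T): {7, 12, 33} → 3 removals
Elements to add to A (in T, not in A): {8, 14, 16, 19, 29, 30, 34, 35} → 8 additions
Total edits = 3 + 8 = 11

11


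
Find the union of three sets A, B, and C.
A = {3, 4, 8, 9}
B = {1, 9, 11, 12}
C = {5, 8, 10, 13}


Set A = {3, 4, 8, 9}
Set B = {1, 9, 11, 12}
Set C = {5, 8, 10, 13}
First, A ∪ B = {1, 3, 4, 8, 9, 11, 12}
Then, (A ∪ B) ∪ C = {1, 3, 4, 5, 8, 9, 10, 11, 12, 13}

{1, 3, 4, 5, 8, 9, 10, 11, 12, 13}


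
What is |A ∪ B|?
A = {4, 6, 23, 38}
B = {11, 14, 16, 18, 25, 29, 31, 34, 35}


Set A = {4, 6, 23, 38}, |A| = 4
Set B = {11, 14, 16, 18, 25, 29, 31, 34, 35}, |B| = 9
A ∩ B = {}, |A ∩ B| = 0
|A ∪ B| = |A| + |B| - |A ∩ B| = 4 + 9 - 0 = 13

13


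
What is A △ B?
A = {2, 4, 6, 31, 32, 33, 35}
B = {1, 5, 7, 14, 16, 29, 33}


Set A = {2, 4, 6, 31, 32, 33, 35}
Set B = {1, 5, 7, 14, 16, 29, 33}
A △ B = (A \ B) ∪ (B \ A)
Elements in A but not B: {2, 4, 6, 31, 32, 35}
Elements in B but not A: {1, 5, 7, 14, 16, 29}
A △ B = {1, 2, 4, 5, 6, 7, 14, 16, 29, 31, 32, 35}

{1, 2, 4, 5, 6, 7, 14, 16, 29, 31, 32, 35}


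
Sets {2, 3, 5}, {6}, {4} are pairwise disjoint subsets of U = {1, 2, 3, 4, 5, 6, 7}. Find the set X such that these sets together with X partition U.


U = {1, 2, 3, 4, 5, 6, 7}
Shown blocks: {2, 3, 5}, {6}, {4}
A partition's blocks are pairwise disjoint and cover U, so the missing block = U \ (union of shown blocks).
Union of shown blocks: {2, 3, 4, 5, 6}
Missing block = U \ (union) = {1, 7}

{1, 7}


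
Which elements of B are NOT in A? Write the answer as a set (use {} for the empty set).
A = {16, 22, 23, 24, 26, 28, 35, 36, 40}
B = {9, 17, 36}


Set A = {16, 22, 23, 24, 26, 28, 35, 36, 40}
Set B = {9, 17, 36}
Check each element of B against A:
9 ∉ A (include), 17 ∉ A (include), 36 ∈ A
Elements of B not in A: {9, 17}

{9, 17}


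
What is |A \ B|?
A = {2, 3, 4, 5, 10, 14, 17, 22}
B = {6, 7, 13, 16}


Set A = {2, 3, 4, 5, 10, 14, 17, 22}
Set B = {6, 7, 13, 16}
A \ B = {2, 3, 4, 5, 10, 14, 17, 22}
|A \ B| = 8

8


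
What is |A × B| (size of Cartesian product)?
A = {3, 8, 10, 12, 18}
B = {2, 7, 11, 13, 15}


Set A = {3, 8, 10, 12, 18} has 5 elements.
Set B = {2, 7, 11, 13, 15} has 5 elements.
|A × B| = |A| × |B| = 5 × 5 = 25

25


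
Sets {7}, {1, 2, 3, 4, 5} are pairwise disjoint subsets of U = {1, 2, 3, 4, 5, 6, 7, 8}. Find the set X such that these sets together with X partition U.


U = {1, 2, 3, 4, 5, 6, 7, 8}
Shown blocks: {7}, {1, 2, 3, 4, 5}
A partition's blocks are pairwise disjoint and cover U, so the missing block = U \ (union of shown blocks).
Union of shown blocks: {1, 2, 3, 4, 5, 7}
Missing block = U \ (union) = {6, 8}

{6, 8}


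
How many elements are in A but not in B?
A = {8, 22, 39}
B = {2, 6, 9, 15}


Set A = {8, 22, 39}
Set B = {2, 6, 9, 15}
A \ B = {8, 22, 39}
|A \ B| = 3

3


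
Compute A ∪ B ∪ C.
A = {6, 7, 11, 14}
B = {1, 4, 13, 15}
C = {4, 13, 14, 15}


Set A = {6, 7, 11, 14}
Set B = {1, 4, 13, 15}
Set C = {4, 13, 14, 15}
First, A ∪ B = {1, 4, 6, 7, 11, 13, 14, 15}
Then, (A ∪ B) ∪ C = {1, 4, 6, 7, 11, 13, 14, 15}

{1, 4, 6, 7, 11, 13, 14, 15}


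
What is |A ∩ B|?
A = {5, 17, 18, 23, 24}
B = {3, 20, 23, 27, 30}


Set A = {5, 17, 18, 23, 24}
Set B = {3, 20, 23, 27, 30}
A ∩ B = {23}
|A ∩ B| = 1

1


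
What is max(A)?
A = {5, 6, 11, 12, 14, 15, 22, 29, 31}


Set A = {5, 6, 11, 12, 14, 15, 22, 29, 31}
Elements in ascending order: 5, 6, 11, 12, 14, 15, 22, 29, 31
The largest element is 31.

31


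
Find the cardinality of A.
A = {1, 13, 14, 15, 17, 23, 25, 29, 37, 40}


Set A = {1, 13, 14, 15, 17, 23, 25, 29, 37, 40}
Listing elements: 1, 13, 14, 15, 17, 23, 25, 29, 37, 40
Counting: 10 elements
|A| = 10

10


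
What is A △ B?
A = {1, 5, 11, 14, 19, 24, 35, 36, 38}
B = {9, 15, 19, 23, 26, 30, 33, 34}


Set A = {1, 5, 11, 14, 19, 24, 35, 36, 38}
Set B = {9, 15, 19, 23, 26, 30, 33, 34}
A △ B = (A \ B) ∪ (B \ A)
Elements in A but not B: {1, 5, 11, 14, 24, 35, 36, 38}
Elements in B but not A: {9, 15, 23, 26, 30, 33, 34}
A △ B = {1, 5, 9, 11, 14, 15, 23, 24, 26, 30, 33, 34, 35, 36, 38}

{1, 5, 9, 11, 14, 15, 23, 24, 26, 30, 33, 34, 35, 36, 38}


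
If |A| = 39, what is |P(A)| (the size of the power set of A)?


The set has 39 elements.
The power set contains all possible subsets.
|P(A)| = 2^|A| = 2^39 = 549755813888

549755813888


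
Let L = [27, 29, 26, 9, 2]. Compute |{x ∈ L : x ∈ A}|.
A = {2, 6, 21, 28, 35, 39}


Set A = {2, 6, 21, 28, 35, 39}
Candidates: [27, 29, 26, 9, 2]
Check each candidate:
27 ∉ A, 29 ∉ A, 26 ∉ A, 9 ∉ A, 2 ∈ A
Count of candidates in A: 1

1


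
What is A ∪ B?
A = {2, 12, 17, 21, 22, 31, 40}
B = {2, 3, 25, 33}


Set A = {2, 12, 17, 21, 22, 31, 40}
Set B = {2, 3, 25, 33}
A ∪ B includes all elements in either set.
Elements from A: {2, 12, 17, 21, 22, 31, 40}
Elements from B not already included: {3, 25, 33}
A ∪ B = {2, 3, 12, 17, 21, 22, 25, 31, 33, 40}

{2, 3, 12, 17, 21, 22, 25, 31, 33, 40}


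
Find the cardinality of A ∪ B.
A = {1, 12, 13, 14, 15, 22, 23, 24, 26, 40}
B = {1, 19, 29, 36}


Set A = {1, 12, 13, 14, 15, 22, 23, 24, 26, 40}, |A| = 10
Set B = {1, 19, 29, 36}, |B| = 4
A ∩ B = {1}, |A ∩ B| = 1
|A ∪ B| = |A| + |B| - |A ∩ B| = 10 + 4 - 1 = 13

13


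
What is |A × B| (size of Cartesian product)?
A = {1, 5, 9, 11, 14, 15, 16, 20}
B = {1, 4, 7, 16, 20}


Set A = {1, 5, 9, 11, 14, 15, 16, 20} has 8 elements.
Set B = {1, 4, 7, 16, 20} has 5 elements.
|A × B| = |A| × |B| = 8 × 5 = 40

40


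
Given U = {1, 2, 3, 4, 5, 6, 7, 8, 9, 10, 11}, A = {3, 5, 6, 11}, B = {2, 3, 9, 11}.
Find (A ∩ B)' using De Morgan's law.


U = {1, 2, 3, 4, 5, 6, 7, 8, 9, 10, 11}
A = {3, 5, 6, 11}, B = {2, 3, 9, 11}
A ∩ B = {3, 11}
(A ∩ B)' = U \ (A ∩ B) = {1, 2, 4, 5, 6, 7, 8, 9, 10}
Verification via A' ∪ B': A' = {1, 2, 4, 7, 8, 9, 10}, B' = {1, 4, 5, 6, 7, 8, 10}
A' ∪ B' = {1, 2, 4, 5, 6, 7, 8, 9, 10} ✓

{1, 2, 4, 5, 6, 7, 8, 9, 10}


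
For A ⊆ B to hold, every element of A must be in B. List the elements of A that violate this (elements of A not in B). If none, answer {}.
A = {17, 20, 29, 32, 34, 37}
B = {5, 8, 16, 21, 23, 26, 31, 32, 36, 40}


Set A = {17, 20, 29, 32, 34, 37}
Set B = {5, 8, 16, 21, 23, 26, 31, 32, 36, 40}
Check each element of A against B:
17 ∉ B (include), 20 ∉ B (include), 29 ∉ B (include), 32 ∈ B, 34 ∉ B (include), 37 ∉ B (include)
Elements of A not in B: {17, 20, 29, 34, 37}

{17, 20, 29, 34, 37}


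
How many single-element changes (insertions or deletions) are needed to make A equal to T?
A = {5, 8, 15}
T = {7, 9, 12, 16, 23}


Set A = {5, 8, 15}
Set T = {7, 9, 12, 16, 23}
Elements to remove from A (in A, not in T): {5, 8, 15} → 3 removals
Elements to add to A (in T, not in A): {7, 9, 12, 16, 23} → 5 additions
Total edits = 3 + 5 = 8

8


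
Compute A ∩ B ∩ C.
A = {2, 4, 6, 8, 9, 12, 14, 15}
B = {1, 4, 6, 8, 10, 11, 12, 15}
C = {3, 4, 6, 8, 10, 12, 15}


Set A = {2, 4, 6, 8, 9, 12, 14, 15}
Set B = {1, 4, 6, 8, 10, 11, 12, 15}
Set C = {3, 4, 6, 8, 10, 12, 15}
First, A ∩ B = {4, 6, 8, 12, 15}
Then, (A ∩ B) ∩ C = {4, 6, 8, 12, 15}

{4, 6, 8, 12, 15}


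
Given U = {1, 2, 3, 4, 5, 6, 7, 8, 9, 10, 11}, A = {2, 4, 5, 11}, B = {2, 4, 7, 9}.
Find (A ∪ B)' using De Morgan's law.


U = {1, 2, 3, 4, 5, 6, 7, 8, 9, 10, 11}
A = {2, 4, 5, 11}, B = {2, 4, 7, 9}
A ∪ B = {2, 4, 5, 7, 9, 11}
(A ∪ B)' = U \ (A ∪ B) = {1, 3, 6, 8, 10}
Verification via A' ∩ B': A' = {1, 3, 6, 7, 8, 9, 10}, B' = {1, 3, 5, 6, 8, 10, 11}
A' ∩ B' = {1, 3, 6, 8, 10} ✓

{1, 3, 6, 8, 10}
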